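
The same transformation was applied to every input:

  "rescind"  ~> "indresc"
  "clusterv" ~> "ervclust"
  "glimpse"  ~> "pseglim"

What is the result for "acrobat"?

The transformation: move the last 3 characters to the front (rotate right by 3).
Doing the same to "acrobat": "batacro".

batacro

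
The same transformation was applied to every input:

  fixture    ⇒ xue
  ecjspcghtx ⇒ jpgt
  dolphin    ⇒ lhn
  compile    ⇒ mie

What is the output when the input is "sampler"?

mlr

What's happening: keep every other character starting from the first (positions 1st, 3rd, 5th, ...), then delete the first character.
Working it through for "sampler": intermediate "smlr", final "mlr".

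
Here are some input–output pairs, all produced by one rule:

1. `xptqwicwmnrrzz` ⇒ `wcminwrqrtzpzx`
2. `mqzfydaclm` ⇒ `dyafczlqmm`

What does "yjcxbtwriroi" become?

Each output is the input with this applied: swap the front and back halves of the string, then take characters alternately from the front and the back (1st, last, 2nd, 2nd-last, ...).
On "yjcxbtwriroi": the first step gives "wriroiyjcxbt", and the second then gives "wtrbixrcojiy".

wtrbixrcojiy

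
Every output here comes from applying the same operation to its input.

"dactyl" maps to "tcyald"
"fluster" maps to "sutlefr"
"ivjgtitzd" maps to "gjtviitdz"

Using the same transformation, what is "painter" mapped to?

Each output is the input with this applied: move the first 3 characters to the end (rotate left by 3), then take characters alternately from the front and the back (1st, last, 2nd, 2nd-last, ...).
Applying both steps to "painter": "nterpai", then "nitaepr".

nitaepr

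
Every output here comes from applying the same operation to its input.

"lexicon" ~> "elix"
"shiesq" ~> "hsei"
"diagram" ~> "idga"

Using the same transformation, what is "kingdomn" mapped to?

ikgn

The pattern: swap each adjacent pair of characters (1↔2, 3↔4, ...), then keep only the first 4 characters.
On "kingdomn": the first step gives "ikgnodnm", and the second then gives "ikgn".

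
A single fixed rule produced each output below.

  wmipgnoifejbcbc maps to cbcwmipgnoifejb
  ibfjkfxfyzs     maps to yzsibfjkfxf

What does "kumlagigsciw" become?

ciwkumlagigs

Rule — move the last 3 characters to the front (rotate right by 3).
Doing the same to "kumlagigsciw": "ciwkumlagigs".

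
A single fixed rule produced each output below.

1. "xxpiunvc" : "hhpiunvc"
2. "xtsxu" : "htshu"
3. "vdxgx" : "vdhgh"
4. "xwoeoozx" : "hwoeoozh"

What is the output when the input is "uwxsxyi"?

Rule — replace every "x" with "h".
Doing the same to "uwxsxyi": "uwhshyi".

uwhshyi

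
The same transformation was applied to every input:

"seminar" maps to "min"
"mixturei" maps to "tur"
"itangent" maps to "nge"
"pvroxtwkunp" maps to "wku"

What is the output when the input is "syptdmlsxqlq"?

sxq

In each case the input is transformed by: move the last 2 characters to the front (rotate right by 2), then keep only the last 3 characters.
On "syptdmlsxqlq": the first step gives "lqsyptdmlsxq", and the second then gives "sxq".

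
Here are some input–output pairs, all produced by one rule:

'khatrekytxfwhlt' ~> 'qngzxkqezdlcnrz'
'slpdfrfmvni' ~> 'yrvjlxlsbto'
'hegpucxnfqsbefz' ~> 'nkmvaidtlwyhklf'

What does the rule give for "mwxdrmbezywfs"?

scdjxshkfecly

The pattern: shift every letter 6 places forward in the alphabet (wrapping around).
On "mwxdrmbezywfs" that produces "scdjxshkfecly".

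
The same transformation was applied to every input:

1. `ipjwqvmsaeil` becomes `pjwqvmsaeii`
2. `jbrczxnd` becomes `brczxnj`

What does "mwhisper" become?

whispem

What's happening: delete the last character, then move the first character to the end.
Working it through for "mwhisper": intermediate "mwhispe", final "whispem".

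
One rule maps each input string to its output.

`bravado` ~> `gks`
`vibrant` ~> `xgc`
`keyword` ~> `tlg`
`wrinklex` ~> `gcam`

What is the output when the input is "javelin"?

ptx

In each case the input is transformed by: shift every letter 11 places backward in the alphabet (wrapping around), then keep every other character starting from the second (positions 2nd, 4th, 6th, ...).
"javelin" → "ptx".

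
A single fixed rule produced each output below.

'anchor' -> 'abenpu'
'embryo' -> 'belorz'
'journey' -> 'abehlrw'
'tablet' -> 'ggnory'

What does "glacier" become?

Rule — shift every letter 13 places forward in the alphabet (wrapping around) — i.e. ROT13, then sort the characters into alphabetical order.
"glacier" → "tynpvre" → "enprtvy".

enprtvy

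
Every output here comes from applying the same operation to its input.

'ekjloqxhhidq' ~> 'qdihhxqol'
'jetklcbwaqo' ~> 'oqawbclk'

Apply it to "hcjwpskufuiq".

The transformation: reverse the string, then delete the last 3 characters.
Working it through for "hcjwpskufuiq": intermediate "qiufukspwjch", final "qiufukspw".

qiufukspw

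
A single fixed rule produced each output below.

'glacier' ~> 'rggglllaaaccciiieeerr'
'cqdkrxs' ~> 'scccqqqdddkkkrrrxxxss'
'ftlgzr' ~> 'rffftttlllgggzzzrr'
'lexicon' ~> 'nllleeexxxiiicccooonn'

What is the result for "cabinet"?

tcccaaabbbiiinnneeett

The pattern: repeat every character 3 times, then move the last character to the front.
Doing the same to "cabinet": "tcccaaabbbiiinnneeett".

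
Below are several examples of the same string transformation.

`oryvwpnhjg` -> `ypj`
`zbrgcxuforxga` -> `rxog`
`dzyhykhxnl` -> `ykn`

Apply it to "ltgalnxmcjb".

The rule is to keep one character in every 3, starting at position 3 (positions 3rd, 6th, 9th, ...).
For "ltgalnxmcjb" the result is "gnc".

gnc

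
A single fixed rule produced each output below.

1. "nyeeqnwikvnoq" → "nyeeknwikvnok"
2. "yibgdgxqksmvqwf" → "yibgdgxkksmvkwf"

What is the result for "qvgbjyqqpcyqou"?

kvgbjykkpcykou

What's happening: replace every "q" with "k".
Applying that to "qvgbjyqqpcyqou" gives "kvgbjykkpcykou".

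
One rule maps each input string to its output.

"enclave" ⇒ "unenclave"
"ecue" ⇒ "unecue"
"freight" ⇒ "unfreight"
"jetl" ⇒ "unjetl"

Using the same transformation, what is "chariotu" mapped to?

unchariotu

Looking at the pairs, the operation is to prepend "un".
So "chariotu" becomes "unchariotu".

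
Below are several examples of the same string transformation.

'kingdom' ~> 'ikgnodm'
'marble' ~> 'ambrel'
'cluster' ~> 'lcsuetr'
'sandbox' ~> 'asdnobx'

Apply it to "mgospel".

gmsoepl

The pattern: swap each adjacent pair of characters (1↔2, 3↔4, ...).
Doing the same to "mgospel": "gmsoepl".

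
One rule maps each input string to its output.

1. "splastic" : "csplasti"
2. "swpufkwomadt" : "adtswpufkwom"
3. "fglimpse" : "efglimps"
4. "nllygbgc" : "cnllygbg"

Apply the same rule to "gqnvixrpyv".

Each output is the input with this applied: swap the front and back halves of the string, then move the first 3 characters to the end (rotate left by 3).
Applying that to "gqnvixrpyv" gives "yvgqnvixrp".

yvgqnvixrp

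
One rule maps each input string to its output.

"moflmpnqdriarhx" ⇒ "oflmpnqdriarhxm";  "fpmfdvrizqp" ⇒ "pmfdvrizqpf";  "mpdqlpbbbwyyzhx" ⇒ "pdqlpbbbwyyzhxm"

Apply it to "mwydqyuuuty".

wydqyuuutym

The rule is to move the first character to the end.
So "mwydqyuuuty" becomes "wydqyuuutym".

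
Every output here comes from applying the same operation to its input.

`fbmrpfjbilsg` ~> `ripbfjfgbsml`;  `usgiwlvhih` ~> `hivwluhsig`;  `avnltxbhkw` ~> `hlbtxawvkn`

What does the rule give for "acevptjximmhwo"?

What's happening: take characters alternately from the front and the back (1st, last, 2nd, 2nd-last, ...), then swap the front and back halves of the string.
For "acevptjximmhwo", step one produces "aocwehvmpmtijx"; step two turns that into "mpmtijxaocwehv".
(Check on "avnltxbhkw": → "awvknhlbtx" → "hlbtxawvkn" ✓)

mpmtijxaocwehv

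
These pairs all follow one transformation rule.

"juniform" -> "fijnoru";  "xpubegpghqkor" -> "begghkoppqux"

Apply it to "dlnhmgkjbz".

bdghjklmn

Looking at the pairs, the operation is to delete the last character, then sort the characters into alphabetical order.
Applying both steps to "dlnhmgkjbz": "dlnhmgkjb", then "bdghjklmn".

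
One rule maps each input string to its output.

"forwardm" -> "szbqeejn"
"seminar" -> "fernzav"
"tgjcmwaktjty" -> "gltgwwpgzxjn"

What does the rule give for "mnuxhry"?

zlaehuk

The pattern: shift every letter 13 places forward in the alphabet (wrapping around) — i.e. ROT13, then take characters alternately from the front and the back (1st, last, 2nd, 2nd-last, ...).
"mnuxhry" → "zahkuel" → "zlaehuk".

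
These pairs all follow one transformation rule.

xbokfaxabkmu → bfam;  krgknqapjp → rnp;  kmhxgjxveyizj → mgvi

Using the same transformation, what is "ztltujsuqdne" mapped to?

The pattern: keep one character in every 3, starting at position 2 (positions 2nd, 5th, 8th, ...).
Doing the same to "ztltujsuqdne": "tuun".

tuun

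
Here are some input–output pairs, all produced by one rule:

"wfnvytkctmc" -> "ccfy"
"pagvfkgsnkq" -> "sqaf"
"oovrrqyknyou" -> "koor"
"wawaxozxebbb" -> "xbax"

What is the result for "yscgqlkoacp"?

Each output is the input with this applied: keep one character in every 3, starting at position 2 (positions 2nd, 5th, 8th, ...), then move the first 2 characters to the end (rotate left by 2).
On "yscgqlkoacp": the first step gives "sqop", and the second then gives "opsq".
(Check on "wawaxozxebbb": → "axxb" → "xbax" ✓)

opsq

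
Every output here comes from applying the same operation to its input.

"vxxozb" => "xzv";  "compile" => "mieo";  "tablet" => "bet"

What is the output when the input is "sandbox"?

nbxa

The transformation: move the first 2 characters to the end (rotate left by 2), then keep every other character starting from the first (positions 1st, 3rd, 5th, ...).
For "sandbox", step one produces "ndboxsa"; step two turns that into "nbxa".
(Check on "tablet": → "bletta" → "bet" ✓)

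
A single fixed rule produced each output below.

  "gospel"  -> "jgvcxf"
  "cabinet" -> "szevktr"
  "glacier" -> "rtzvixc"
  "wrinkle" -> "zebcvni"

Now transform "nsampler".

Looking at the pairs, the operation is to move the first 2 characters to the end (rotate left by 2), then shift every letter 9 places backward in the alphabet (wrapping around).
Starting from "nsampler": after the first operation, "amplerns"; after the second, "rdgcviej".

rdgcviej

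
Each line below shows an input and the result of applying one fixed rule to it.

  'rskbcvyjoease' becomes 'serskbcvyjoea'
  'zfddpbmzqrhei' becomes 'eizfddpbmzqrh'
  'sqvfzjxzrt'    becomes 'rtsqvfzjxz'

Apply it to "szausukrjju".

In each case the input is transformed by: move the last 2 characters to the front (rotate right by 2).
For "szausukrjju" the result is "juszausukrj".

juszausukrj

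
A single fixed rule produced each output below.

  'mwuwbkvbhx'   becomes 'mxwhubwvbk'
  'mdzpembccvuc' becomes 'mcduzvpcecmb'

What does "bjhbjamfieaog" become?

bgjohabejiafm

Looking at the pairs, the operation is to take characters alternately from the front and the back (1st, last, 2nd, 2nd-last, ...).
On "bjhbjamfieaog" that produces "bgjohabejiafm".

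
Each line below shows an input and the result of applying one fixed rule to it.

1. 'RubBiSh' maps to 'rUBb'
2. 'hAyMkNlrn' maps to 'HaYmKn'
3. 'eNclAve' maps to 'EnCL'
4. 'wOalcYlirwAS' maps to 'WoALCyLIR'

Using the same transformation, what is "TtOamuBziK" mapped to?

The pattern: flip the case of every letter, then delete the last 3 characters.
On "TtOamuBziK": the first step gives "tToAMUbZIk", and the second then gives "tToAMUb".

tToAMUb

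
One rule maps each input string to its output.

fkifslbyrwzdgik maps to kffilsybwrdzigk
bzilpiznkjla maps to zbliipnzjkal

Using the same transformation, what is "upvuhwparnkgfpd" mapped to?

The pattern: swap each adjacent pair of characters (1↔2, 3↔4, ...).
"upvuhwparnkgfpd" → "puuvwhapnrgkpfd".

puuvwhapnrgkpfd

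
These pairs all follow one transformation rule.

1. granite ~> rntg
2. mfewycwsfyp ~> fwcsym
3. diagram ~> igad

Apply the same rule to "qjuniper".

Rule — move the first character to the end, then keep every other character starting from the first (positions 1st, 3rd, 5th, ...).
"qjuniper" → "juniperq" → "jnpr".
(Check on "granite": → "raniteg" → "rntg" ✓)

jnpr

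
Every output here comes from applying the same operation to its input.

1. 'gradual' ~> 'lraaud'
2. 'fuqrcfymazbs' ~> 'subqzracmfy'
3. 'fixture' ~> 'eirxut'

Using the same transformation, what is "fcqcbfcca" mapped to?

accqccfb

Rule — take characters alternately from the front and the back (1st, last, 2nd, 2nd-last, ...), then delete the first character.
On "fcqcbfcca": the first step gives "faccqccfb", and the second then gives "accqccfb".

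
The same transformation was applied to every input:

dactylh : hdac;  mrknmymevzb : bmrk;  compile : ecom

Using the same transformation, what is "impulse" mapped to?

The pattern: move the first 3 characters to the end (rotate left by 3), then keep only the last 4 characters.
Working it through for "impulse": intermediate "ulseimp", final "eimp".

eimp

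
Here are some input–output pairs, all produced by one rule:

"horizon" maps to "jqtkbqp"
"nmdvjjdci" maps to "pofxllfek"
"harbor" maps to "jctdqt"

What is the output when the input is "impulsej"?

korwnugl

The transformation: shift every letter 2 places forward in the alphabet (wrapping around).
On "impulsej" that produces "korwnugl".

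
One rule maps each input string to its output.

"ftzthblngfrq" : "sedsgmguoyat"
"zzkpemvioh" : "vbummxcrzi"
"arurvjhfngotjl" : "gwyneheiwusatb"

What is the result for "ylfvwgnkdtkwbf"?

joslysijtaxqgx

The rule is to shift every letter 13 places forward in the alphabet (wrapping around) — i.e. ROT13, then move the last 3 characters to the front (rotate right by 3).
On "ylfvwgnkdtkwbf" that produces "joslysijtaxqgx".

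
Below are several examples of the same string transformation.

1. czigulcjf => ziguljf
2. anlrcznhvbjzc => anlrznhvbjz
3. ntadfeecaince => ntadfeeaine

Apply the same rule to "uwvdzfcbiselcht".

uwvdzfbiselht

What's happening: remove every "c".
"uwvdzfcbiselcht" → "uwvdzfbiselht".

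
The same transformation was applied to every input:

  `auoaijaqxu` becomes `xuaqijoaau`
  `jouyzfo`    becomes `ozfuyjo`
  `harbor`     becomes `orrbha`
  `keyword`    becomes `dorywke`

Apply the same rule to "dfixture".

Each output is the input with this applied: swap each adjacent pair of characters (1↔2, 3↔4, ...), then reverse the string.
"dfixture" → "retuixdf".

retuixdf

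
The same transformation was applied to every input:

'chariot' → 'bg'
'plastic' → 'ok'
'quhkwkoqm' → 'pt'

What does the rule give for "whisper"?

vg

Rule — shift every letter 1 place backward in the alphabet (wrapping around), then keep only the first 2 characters.
Starting from "whisper": after the first operation, "vghrodq"; after the second, "vg".
(Check on "chariot": → "bgzqhns" → "bg" ✓)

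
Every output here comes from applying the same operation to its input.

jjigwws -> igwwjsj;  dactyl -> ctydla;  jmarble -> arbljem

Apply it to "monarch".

narcmho

The rule is to swap the first and last characters, then move the first 2 characters to the end (rotate left by 2).
On "monarch": the first step gives "honarcm", and the second then gives "narcmho".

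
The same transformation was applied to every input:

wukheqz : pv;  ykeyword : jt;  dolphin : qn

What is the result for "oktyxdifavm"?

In each case the input is transformed by: keep one character in every 3, starting at position 3 (positions 3rd, 6th, 9th, ...), then shift every letter 5 places forward in the alphabet (wrapping around).
Applying that to "oktyxdifavm" gives "yif".

yif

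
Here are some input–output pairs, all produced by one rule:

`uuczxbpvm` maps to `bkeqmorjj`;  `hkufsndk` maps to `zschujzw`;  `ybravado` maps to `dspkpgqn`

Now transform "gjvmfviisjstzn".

coihyhxxkubkyv

Each output is the input with this applied: shift every letter 11 places backward in the alphabet (wrapping around), then reverse the string.
For "gjvmfviisjstzn", step one produces "vykbukxxhyhioc"; step two turns that into "coihyhxxkubkyv".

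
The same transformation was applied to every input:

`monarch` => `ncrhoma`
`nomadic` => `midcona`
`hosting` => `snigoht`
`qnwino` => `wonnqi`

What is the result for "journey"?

In each case the input is transformed by: swap each adjacent pair of characters (1↔2, 3↔4, ...), then move the first 3 characters to the end (rotate left by 3).
"journey" → "ojrueny" → "uenyojr".
(Check on "monarch": → "omancrh" → "ncrhoma" ✓)

uenyojr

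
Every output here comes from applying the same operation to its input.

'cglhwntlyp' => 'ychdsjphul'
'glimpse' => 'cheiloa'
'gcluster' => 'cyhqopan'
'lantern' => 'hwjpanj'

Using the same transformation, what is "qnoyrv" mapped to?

What's happening: shift every letter 4 places backward in the alphabet (wrapping around).
For "qnoyrv" the result is "mjkunr".

mjkunr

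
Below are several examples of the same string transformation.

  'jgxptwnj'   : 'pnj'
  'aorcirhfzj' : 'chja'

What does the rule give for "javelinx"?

enj

In each case the input is transformed by: keep one character in every 3, starting at position 1 (positions 1st, 4th, 7th, ...), then move the first character to the end.
On "javelinx": the first step gives "jen", and the second then gives "enj".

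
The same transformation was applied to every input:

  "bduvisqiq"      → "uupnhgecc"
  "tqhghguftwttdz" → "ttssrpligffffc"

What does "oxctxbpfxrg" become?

Looking at the pairs, the operation is to shift every letter 12 places forward in the alphabet (wrapping around), then sort the characters into reverse alphabetical order.
For "oxctxbpfxrg", step one produces "ajofjnbrjds"; step two turns that into "sronjjjfdba".

sronjjjfdba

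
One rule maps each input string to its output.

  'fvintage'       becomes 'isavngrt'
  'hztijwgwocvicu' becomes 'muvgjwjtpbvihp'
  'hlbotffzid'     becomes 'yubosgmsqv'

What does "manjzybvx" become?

In each case the input is transformed by: swap each adjacent pair of characters (1↔2, 3↔4, ...), then shift every letter 13 places forward in the alphabet (wrapping around) — i.e. ROT13.
Starting from "manjzybvx": after the first operation, "amjnyzvbx"; after the second, "nzwalmiok".

nzwalmiok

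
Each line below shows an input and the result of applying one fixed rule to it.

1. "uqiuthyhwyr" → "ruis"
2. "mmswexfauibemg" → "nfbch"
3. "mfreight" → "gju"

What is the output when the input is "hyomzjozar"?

zaa

Looking at the pairs, the operation is to keep one character in every 3, starting at position 2 (positions 2nd, 5th, 8th, ...), then shift every letter 1 place forward in the alphabet (wrapping around).
"hyomzjozar" → "yzz" → "zaa".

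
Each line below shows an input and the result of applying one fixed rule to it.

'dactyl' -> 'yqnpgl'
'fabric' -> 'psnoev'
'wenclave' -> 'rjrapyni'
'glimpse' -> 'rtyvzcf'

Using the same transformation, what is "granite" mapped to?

The pattern: shift every letter 13 places forward in the alphabet (wrapping around) — i.e. ROT13, then move the last character to the front.
Doing the same to "granite": "rtenavg".

rtenavg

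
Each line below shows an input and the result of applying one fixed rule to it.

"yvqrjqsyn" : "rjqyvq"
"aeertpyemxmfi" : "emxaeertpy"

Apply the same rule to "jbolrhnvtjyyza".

tjyjbolrhnv

Looking at the pairs, the operation is to delete the last 3 characters, then move the last 3 characters to the front (rotate right by 3).
Starting from "jbolrhnvtjyyza": after the first operation, "jbolrhnvtjy"; after the second, "tjyjbolrhnv".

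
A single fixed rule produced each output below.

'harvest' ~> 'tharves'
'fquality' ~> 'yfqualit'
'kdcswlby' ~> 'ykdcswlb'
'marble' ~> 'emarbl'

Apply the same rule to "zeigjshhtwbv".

The pattern: move the last character to the front.
"zeigjshhtwbv" → "vzeigjshhtwb".

vzeigjshhtwb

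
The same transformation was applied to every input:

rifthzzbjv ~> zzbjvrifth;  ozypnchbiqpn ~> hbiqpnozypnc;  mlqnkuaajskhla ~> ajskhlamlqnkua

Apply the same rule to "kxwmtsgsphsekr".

sphsekrkxwmtsg

In each case the input is transformed by: swap the front and back halves of the string.
Applying that to "kxwmtsgsphsekr" gives "sphsekrkxwmtsg".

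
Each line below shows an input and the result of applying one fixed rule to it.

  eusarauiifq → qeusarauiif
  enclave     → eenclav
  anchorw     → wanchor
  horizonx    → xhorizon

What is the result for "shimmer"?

rshimme

The pattern: move the last character to the front.
For "shimmer" the result is "rshimme".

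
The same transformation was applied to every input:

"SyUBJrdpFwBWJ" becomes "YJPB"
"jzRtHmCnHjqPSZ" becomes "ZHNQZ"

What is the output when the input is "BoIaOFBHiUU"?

OOHU

In each case the input is transformed by: keep one character in every 3, starting at position 2 (positions 2nd, 5th, 8th, ...), then convert every letter to uppercase.
Applying both steps to "BoIaOFBHiUU": "oOHU", then "OOHU".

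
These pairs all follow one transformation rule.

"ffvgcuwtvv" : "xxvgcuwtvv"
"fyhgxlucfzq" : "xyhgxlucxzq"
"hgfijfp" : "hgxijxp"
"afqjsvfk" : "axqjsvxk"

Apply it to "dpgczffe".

In each case the input is transformed by: replace every "f" with "x".
"dpgczffe" → "dpgczxxe".

dpgczxxe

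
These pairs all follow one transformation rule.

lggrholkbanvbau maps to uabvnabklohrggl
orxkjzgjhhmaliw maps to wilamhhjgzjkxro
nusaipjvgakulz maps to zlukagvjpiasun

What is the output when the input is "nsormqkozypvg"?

gvpyzokqmrosn

Looking at the pairs, the operation is to reverse the string.
On "nsormqkozypvg" that produces "gvpyzokqmrosn".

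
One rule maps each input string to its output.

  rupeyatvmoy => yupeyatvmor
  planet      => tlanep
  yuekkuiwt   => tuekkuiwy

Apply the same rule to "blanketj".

Each output is the input with this applied: swap the first and last characters.
For "blanketj" the result is "jlanketb".

jlanketb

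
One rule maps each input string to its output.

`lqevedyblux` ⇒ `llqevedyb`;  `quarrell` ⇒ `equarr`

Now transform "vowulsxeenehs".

Each output is the input with this applied: delete the last 2 characters, then move the last character to the front.
"vowulsxeenehs" → "evowulsxeen".

evowulsxeen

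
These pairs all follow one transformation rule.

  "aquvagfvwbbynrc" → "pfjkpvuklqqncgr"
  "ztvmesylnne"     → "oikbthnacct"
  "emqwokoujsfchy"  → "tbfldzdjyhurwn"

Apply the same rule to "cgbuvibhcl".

The rule is to shift every letter 11 places backward in the alphabet (wrapping around).
Doing the same to "cgbuvibhcl": "rvqjkxqwra".

rvqjkxqwra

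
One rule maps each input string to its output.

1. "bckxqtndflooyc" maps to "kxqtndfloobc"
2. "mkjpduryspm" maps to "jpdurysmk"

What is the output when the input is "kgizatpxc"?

izatpkg

Rule — delete the last 2 characters, then move the first 2 characters to the end (rotate left by 2).
Applying both steps to "kgizatpxc": "kgizatp", then "izatpkg".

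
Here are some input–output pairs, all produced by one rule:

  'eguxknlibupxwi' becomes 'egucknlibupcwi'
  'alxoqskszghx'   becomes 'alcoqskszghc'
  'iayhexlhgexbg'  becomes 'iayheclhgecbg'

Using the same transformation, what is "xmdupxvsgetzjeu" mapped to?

cmdupcvsgetzjeu

The rule is to replace every "x" with "c".
For "xmdupxvsgetzjeu" the result is "cmdupcvsgetzjeu".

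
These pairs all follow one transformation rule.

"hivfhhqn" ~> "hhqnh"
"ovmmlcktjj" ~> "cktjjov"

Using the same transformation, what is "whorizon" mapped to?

The rule is to swap the front and back halves of the string, then delete the last 3 characters.
"whorizon" → "izonwhor" → "izonw".

izonw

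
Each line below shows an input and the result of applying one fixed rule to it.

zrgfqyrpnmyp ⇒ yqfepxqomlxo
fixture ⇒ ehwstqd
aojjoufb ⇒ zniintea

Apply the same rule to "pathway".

ozsgvzx

The rule is to shift every letter 1 place backward in the alphabet (wrapping around).
Doing the same to "pathway": "ozsgvzx".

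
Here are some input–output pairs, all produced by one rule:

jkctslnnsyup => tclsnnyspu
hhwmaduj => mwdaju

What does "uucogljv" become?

oclgvj

What's happening: swap each adjacent pair of characters (1↔2, 3↔4, ...), then delete the first 2 characters.
On "uucogljv" that produces "oclgvj".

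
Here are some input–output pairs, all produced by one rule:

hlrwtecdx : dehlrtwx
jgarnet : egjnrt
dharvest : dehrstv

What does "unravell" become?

ellnruv

Each output is the input with this applied: sort the characters into alphabetical order, then delete the first character.
For "unravell" the result is "ellnruv".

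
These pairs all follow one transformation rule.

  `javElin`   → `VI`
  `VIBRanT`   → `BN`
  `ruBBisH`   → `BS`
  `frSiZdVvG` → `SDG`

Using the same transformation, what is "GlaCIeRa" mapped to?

AE

The rule is to keep one character in every 3, starting at position 3 (positions 3rd, 6th, 9th, ...), then convert every letter to uppercase.
On "GlaCIeRa": the first step gives "ae", and the second then gives "AE".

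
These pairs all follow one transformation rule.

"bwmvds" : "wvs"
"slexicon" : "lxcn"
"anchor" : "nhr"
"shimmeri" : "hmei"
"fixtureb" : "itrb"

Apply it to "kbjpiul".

Looking at the pairs, the operation is to keep every other character starting from the second (positions 2nd, 4th, 6th, ...).
Doing the same to "kbjpiul": "bpu".

bpu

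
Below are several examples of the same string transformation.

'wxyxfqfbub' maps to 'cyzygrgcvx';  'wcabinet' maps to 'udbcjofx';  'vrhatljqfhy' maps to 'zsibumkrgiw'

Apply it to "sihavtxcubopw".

xjibwuydvcpqt

Looking at the pairs, the operation is to shift every letter 1 place forward in the alphabet (wrapping around), then swap the first and last characters.
For "sihavtxcubopw" the result is "xjibwuydvcpqt".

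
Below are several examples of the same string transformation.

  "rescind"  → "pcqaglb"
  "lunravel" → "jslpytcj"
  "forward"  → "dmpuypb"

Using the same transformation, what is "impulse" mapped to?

Each output is the input with this applied: shift every letter 2 places backward in the alphabet (wrapping around).
So "impulse" becomes "gknsjqc".

gknsjqc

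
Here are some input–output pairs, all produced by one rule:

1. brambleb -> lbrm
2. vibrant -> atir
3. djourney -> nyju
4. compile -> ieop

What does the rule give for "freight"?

The transformation: move the last 3 characters to the front (rotate right by 3), then keep every other character starting from the first (positions 1st, 3rd, 5th, ...).
On "freight" that produces "gtri".
(Check on "djourney": → "neydjour" → "nyju" ✓)

gtri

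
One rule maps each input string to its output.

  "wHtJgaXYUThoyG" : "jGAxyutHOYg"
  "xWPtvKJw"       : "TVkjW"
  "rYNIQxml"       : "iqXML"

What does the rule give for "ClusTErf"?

SteRF

What's happening: delete the first 3 characters, then flip the case of every letter.
For "ClusTErf", step one produces "sTErf"; step two turns that into "SteRF".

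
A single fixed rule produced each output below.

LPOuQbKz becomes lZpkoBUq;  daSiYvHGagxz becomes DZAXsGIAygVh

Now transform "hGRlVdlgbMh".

Looking at the pairs, the operation is to flip the case of every letter, then take characters alternately from the front and the back (1st, last, 2nd, 2nd-last, ...).
On "hGRlVdlgbMh": the first step gives "HgrLvDLGBmH", and the second then gives "HHgmrBLGvLD".

HHgmrBLGvLD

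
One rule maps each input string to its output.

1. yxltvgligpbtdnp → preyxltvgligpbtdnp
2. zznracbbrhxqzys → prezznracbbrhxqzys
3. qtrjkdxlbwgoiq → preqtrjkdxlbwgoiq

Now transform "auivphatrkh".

Each output is the input with this applied: prepend "pre".
On "auivphatrkh" that produces "preauivphatrkh".

preauivphatrkh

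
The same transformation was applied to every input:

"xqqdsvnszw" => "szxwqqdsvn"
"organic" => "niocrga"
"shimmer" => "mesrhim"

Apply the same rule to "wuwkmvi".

Each output is the input with this applied: swap the first and last characters, then move the last 3 characters to the front (rotate right by 3).
On "wuwkmvi" that produces "mvwiuwk".

mvwiuwk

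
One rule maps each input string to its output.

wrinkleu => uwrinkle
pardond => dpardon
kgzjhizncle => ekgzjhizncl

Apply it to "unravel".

lunrave

In each case the input is transformed by: move the last character to the front.
Applying that to "unravel" gives "lunrave".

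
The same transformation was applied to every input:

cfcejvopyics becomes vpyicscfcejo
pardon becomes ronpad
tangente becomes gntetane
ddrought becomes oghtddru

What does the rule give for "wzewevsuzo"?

esuzowzewv

In each case the input is transformed by: swap the front and back halves of the string, then swap the first and last characters.
Starting from "wzewevsuzo": after the first operation, "vsuzowzewe"; after the second, "esuzowzewv".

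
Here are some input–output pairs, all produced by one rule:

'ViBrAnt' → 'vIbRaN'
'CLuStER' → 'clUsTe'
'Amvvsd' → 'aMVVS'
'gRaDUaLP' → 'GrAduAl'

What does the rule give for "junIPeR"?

JUNipE

The rule is to flip the case of every letter, then delete the last character.
"junIPeR" → "JUNipEr" → "JUNipE".
(Check on "Amvvsd": → "aMVVSD" → "aMVVS" ✓)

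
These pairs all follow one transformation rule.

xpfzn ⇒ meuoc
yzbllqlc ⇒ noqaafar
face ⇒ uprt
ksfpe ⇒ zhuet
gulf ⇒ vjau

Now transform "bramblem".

qgpbqatb

Looking at the pairs, the operation is to shift every letter 11 places backward in the alphabet (wrapping around).
So "bramblem" becomes "qgpbqatb".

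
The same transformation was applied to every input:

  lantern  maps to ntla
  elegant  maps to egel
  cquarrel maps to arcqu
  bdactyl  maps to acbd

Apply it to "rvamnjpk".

What's happening: delete the last 3 characters, then move the last 2 characters to the front (rotate right by 2).
On "rvamnjpk": the first step gives "rvamn", and the second then gives "mnrva".

mnrva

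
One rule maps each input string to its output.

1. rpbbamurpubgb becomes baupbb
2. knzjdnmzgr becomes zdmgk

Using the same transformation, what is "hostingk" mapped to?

Each output is the input with this applied: move the first character to the end, then keep every other character starting from the second (positions 2nd, 4th, 6th, ...).
Starting from "hostingk": after the first operation, "ostingkh"; after the second, "sigh".

sigh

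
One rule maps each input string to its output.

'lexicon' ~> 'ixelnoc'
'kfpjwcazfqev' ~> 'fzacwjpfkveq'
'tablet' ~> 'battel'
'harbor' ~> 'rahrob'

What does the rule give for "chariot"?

rahctoi

Looking at the pairs, the operation is to reverse the string, then move the first 3 characters to the end (rotate left by 3).
On "chariot": the first step gives "toirahc", and the second then gives "rahctoi".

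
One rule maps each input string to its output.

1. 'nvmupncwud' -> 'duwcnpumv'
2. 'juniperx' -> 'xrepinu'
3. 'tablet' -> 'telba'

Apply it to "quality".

Rule — reverse the string, then delete the last character.
Applying both steps to "quality": "ytilauq", then "ytilau".

ytilau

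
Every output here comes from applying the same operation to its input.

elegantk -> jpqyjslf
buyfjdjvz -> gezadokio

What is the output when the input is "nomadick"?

The pattern: take characters alternately from the front and the back (1st, last, 2nd, 2nd-last, ...), then shift every letter 5 places forward in the alphabet (wrapping around).
"nomadick" → "nkocmiad" → "spthrnfi".

spthrnfi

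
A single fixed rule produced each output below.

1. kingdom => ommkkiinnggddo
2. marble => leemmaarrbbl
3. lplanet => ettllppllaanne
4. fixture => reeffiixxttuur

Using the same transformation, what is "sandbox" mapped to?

Rule — double every character, then move the last 3 characters to the front (rotate right by 3).
For "sandbox", step one produces "ssaannddbbooxx"; step two turns that into "oxxssaannddbbo".
(Check on "lplanet": → "llppllaanneett" → "ettllppllaanne" ✓)

oxxssaannddbbo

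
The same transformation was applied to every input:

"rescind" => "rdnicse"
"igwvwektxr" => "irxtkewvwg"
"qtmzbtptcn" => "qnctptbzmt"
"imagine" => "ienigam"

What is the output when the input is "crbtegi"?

The pattern: reverse the string, then move the last character to the front.
For "crbtegi", step one produces "igetbrc"; step two turns that into "cigetbr".

cigetbr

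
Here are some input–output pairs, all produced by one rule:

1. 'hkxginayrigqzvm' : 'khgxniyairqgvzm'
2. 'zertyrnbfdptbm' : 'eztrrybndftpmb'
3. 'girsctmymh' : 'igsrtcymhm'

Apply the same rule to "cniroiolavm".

Rule — swap each adjacent pair of characters (1↔2, 3↔4, ...).
For "cniroiolavm" the result is "ncriiolovam".

ncriiolovam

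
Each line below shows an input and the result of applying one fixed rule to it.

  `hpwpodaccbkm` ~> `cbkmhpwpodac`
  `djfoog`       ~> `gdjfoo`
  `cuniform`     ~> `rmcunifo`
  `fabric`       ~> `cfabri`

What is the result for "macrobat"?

atmacrob

The pattern: move the first 2 characters to the end (rotate left by 2), then swap the front and back halves of the string.
For "macrobat", step one produces "crobatma"; step two turns that into "atmacrob".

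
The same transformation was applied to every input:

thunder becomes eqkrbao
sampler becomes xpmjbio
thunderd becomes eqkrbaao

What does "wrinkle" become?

Each output is the input with this applied: swap each adjacent pair of characters (1↔2, 3↔4, ...), then shift every letter 3 places backward in the alphabet (wrapping around).
"wrinkle" → "otkfihb".
(Check on "sampler": → "aspmelr" → "xpmjbio" ✓)

otkfihb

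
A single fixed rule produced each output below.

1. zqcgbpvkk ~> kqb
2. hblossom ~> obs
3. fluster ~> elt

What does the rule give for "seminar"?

Rule — move the last 2 characters to the front (rotate right by 2), then keep one character in every 3, starting at position 1 (positions 1st, 4th, 7th, ...).
Starting from "seminar": after the first operation, "arsemin"; after the second, "aen".

aen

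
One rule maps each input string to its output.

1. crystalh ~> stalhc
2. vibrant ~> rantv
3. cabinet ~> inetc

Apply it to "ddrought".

Looking at the pairs, the operation is to move the first character to the end, then delete the first 2 characters.
On "ddrought": the first step gives "droughtd", and the second then gives "oughtd".

oughtd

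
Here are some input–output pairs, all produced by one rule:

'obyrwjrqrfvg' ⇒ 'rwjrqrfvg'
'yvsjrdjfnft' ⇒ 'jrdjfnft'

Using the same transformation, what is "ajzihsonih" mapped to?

In each case the input is transformed by: delete the first 3 characters.
So "ajzihsonih" becomes "ihsonih".

ihsonih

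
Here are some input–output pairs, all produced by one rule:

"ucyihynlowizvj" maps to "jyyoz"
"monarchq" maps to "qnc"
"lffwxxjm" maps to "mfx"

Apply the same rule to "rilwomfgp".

Rule — move the last 2 characters to the front (rotate right by 2), then keep one character in every 3, starting at position 2 (positions 2nd, 5th, 8th, ...).
Doing the same to "rilwomfgp": "plm".
(Check on "monarchq": → "hqmonarc" → "qnc" ✓)

plm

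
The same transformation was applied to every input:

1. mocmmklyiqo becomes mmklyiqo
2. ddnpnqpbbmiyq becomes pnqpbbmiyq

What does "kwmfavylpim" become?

favylpim

Rule — delete the first 3 characters.
Doing the same to "kwmfavylpim": "favylpim".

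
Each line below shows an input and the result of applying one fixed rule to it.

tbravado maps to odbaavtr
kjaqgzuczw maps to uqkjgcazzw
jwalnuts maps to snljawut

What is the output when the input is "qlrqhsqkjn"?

Rule — sort the characters into reverse alphabetical order, then move the first 3 characters to the end (rotate left by 3).
For "qlrqhsqkjn", step one produces "srqqqnlkjh"; step two turns that into "qqnlkjhsrq".
(Check on "kjaqgzuczw": → "zzwuqkjgca" → "uqkjgcazzw" ✓)

qqnlkjhsrq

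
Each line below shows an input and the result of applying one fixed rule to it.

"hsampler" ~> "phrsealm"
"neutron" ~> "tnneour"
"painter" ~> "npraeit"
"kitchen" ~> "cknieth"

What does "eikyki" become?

yeiikk

Rule — take characters alternately from the front and the back (1st, last, 2nd, 2nd-last, ...), then move the last character to the front.
Starting from "eikyki": after the first operation, "eiikky"; after the second, "yeiikk".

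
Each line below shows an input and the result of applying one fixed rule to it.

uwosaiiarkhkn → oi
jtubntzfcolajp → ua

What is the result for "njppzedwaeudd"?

In each case the input is transformed by: keep one character in every 3, starting at position 3 (positions 3rd, 6th, 9th, ...), then keep only the vowels.
On "njppzedwaeudd" that produces "ea".
(Check on "uwosaiiarkhkn": → "oirk" → "oi" ✓)

ea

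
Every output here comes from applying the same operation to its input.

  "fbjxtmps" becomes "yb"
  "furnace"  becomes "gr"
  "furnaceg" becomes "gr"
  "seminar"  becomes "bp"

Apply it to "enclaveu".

rk

The transformation: shift every letter 11 places backward in the alphabet (wrapping around), then keep one character in every 3, starting at position 3 (positions 3rd, 6th, 9th, ...).
For "enclaveu" the result is "rk".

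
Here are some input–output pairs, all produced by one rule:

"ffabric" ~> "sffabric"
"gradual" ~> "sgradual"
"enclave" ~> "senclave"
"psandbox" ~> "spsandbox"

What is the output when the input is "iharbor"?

siharbor

The transformation: prepend "s".
"iharbor" → "siharbor".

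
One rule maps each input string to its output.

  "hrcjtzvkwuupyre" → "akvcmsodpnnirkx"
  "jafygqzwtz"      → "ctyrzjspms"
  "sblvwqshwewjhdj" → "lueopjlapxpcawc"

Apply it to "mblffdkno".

fueyywdgh

Each output is the input with this applied: shift every letter 7 places backward in the alphabet (wrapping around).
Applying that to "mblffdkno" gives "fueyywdgh".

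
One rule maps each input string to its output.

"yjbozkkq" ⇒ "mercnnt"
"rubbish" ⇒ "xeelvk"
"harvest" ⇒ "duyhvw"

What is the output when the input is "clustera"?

oxvwhud

Rule — shift every letter 3 places forward in the alphabet (wrapping around), then delete the first character.
"clustera" → "foxvwhud" → "oxvwhud".
(Check on "harvest": → "kduyhvw" → "duyhvw" ✓)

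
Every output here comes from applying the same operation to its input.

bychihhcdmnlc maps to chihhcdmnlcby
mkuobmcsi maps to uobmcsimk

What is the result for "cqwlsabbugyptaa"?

The rule is to move the first 2 characters to the end (rotate left by 2).
For "cqwlsabbugyptaa" the result is "wlsabbugyptaacq".

wlsabbugyptaacq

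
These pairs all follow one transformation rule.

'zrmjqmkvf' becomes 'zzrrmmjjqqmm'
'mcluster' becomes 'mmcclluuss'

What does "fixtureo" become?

The rule is to delete the last 3 characters, then double every character.
Applying both steps to "fixtureo": "fixtu", then "ffiixxttuu".
(Check on "zrmjqmkvf": → "zrmjqm" → "zzrrmmjjqqmm" ✓)

ffiixxttuu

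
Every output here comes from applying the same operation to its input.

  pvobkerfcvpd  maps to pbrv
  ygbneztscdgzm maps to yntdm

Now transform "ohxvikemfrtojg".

In each case the input is transformed by: keep one character in every 3, starting at position 1 (positions 1st, 4th, 7th, ...).
For "ohxvikemfrtojg" the result is "overj".

overj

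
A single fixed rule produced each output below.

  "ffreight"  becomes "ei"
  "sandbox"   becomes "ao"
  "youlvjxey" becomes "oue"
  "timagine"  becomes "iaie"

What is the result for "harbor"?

The pattern: keep only the vowels.
On "harbor" that produces "ao".

ao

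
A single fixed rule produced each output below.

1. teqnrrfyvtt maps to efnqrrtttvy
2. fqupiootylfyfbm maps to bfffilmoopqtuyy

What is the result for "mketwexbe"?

beeekmtwx

Looking at the pairs, the operation is to sort the characters into alphabetical order.
For "mketwexbe" the result is "beeekmtwx".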